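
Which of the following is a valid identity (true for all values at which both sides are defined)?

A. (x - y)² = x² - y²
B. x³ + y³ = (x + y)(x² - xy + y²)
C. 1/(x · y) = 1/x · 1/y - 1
A: fails at (1, 4) — LHS = 9, RHS = -15.
B: holds — e.g. at (3, 5), both sides equal 152.
C: fails at (3, 5) — LHS = 1/15, RHS = -14/15.

Answer: B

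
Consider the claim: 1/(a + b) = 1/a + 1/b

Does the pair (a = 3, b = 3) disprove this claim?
Yes

Substituting a = 3, b = 3:
LHS = 1/(3 + 3) = 1/6
RHS = 1/3 + 1/3 = 2/3

Since LHS ≠ RHS, this pair disproves the claim.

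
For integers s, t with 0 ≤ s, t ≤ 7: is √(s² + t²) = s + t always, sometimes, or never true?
It holds at (s, t) = (3, 0) (both sides equal 3), but fails at (s, t) = (1, 5) (LHS = √(26) ≈ 5.099, RHS = 6).

Answer: Sometimes true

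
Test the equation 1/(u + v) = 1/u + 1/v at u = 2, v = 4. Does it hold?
Fails

Substituting u = 2, v = 4:

LHS = 1/(2 + 4) = 1/6
RHS = 1/2 + 1/4 = 3/4

LHS ≠ RHS, so the equation does not hold at this point.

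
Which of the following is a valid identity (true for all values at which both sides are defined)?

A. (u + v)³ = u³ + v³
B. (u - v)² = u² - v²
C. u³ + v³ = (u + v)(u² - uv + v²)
C

A: fails at (3, 5) — LHS = 512, RHS = 152.
B: fails at (1, 3) — LHS = 4, RHS = -8.
C: holds — e.g. at (4, 6), both sides equal 280.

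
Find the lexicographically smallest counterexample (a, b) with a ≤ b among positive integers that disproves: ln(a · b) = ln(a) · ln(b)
At (1, 1): both sides equal 0, so it holds there.

Substituting (1, 2) into the claim:
LHS = ln(1 · 2) = ln(2) ≈ 0.6931
RHS = ln(1) · ln(2) = 0

Since LHS ≠ RHS, this pair disproves the claim, and no lexicographically smaller pair (a ≤ b, positive integers) does.

For instance (3, 7) is also a counterexample (LHS = ln(21) ≈ 3.045, RHS = ln(3)·ln(7) ≈ 2.138), but it's lexicographically larger.

Answer: (a, b) = (1, 2)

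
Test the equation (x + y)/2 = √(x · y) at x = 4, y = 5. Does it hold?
Fails

Substituting x = 4, y = 5:

LHS = (4 + 5)/2 = 9/2
RHS = √(4 · 5) = 2·√(5) ≈ 4.472

LHS ≠ RHS, so the equation does not hold at this point.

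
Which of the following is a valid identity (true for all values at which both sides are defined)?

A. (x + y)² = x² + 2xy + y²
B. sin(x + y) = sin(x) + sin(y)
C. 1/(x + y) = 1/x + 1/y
A

A: holds — e.g. at (1, 1), both sides equal 4.
B: fails at (1, 5) — LHS = sin(6) ≈ -0.2794, RHS = sin(5) + sin(1) ≈ -0.1175.
C: fails at (4, 5) — LHS = 1/9, RHS = 9/20.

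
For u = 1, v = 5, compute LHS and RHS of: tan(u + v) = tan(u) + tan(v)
LHS = tan(1 + 5) = tan(6) ≈ -0.291
RHS = tan(1) + tan(5) ≈ -1.823

LHS ≠ RHS (they differ by about 1.532), so the equation does not hold here.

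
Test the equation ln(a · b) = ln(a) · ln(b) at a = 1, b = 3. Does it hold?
Substituting a = 1, b = 3:

LHS = ln(1 · 3) = ln(3) ≈ 1.099
RHS = ln(1) · ln(3) = 0

LHS ≠ RHS, so the equation does not hold at this point.

Answer: Fails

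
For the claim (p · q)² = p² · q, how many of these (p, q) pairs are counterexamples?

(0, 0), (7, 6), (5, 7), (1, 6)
3

Testing each pair:
(0, 0): LHS = 0, RHS = 0 → satisfies claim
(7, 6): LHS = 1764, RHS = 294 → counterexample
(5, 7): LHS = 1225, RHS = 175 → counterexample
(1, 6): LHS = 36, RHS = 6 → counterexample

That makes 3 counterexamples.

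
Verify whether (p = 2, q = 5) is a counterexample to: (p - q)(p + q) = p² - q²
Substituting p = 2, q = 5:
LHS = (2 - 5)(2 + 5) = -21
RHS = 2² - 5² = -21

The sides agree, so this pair does not disprove the claim.

Answer: No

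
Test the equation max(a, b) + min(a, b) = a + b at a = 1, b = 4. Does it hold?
Substituting a = 1, b = 4:

LHS = max(1, 4) + min(1, 4) = 5
RHS = 1 + 4 = 5

LHS = RHS, so the equation holds at this point.

Answer: Holds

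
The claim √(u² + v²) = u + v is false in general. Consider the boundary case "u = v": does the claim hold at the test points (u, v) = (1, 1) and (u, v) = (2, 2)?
At (1, 1): LHS = √(2) ≈ 1.414 ≠ RHS = 2
At (2, 2): LHS = 2·√(2) ≈ 2.828 ≠ RHS = 4

Answer: No, fails at both test points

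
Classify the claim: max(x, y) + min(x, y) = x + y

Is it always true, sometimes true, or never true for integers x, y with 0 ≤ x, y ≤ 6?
The identity holds for every pair in the range. For instance at (x, y) = (5, 1): both sides equal 6.

Answer: Always true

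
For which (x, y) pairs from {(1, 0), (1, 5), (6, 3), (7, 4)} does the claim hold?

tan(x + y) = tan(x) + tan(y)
(1, 0)

Testing each pair:
(1, 0): LHS = tan(1) ≈ 1.557, RHS = tan(1) ≈ 1.557 → holds
(1, 5): LHS = tan(6) ≈ -0.291, RHS = tan(5) + tan(1) ≈ -1.823 → fails
(6, 3): LHS = tan(9) ≈ -0.4523, RHS = tan(6) + tan(3) ≈ -0.4336 → fails
(7, 4): LHS = tan(11) ≈ -226, RHS = tan(7) + tan(4) ≈ 2.029 → fails

1 of 4 pairs satisfies the claim.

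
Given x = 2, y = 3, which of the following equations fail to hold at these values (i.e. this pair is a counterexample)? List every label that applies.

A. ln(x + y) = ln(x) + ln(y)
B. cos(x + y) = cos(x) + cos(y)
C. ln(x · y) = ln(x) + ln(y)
Evaluating each claim at the given values:
A. LHS = ln(5) ≈ 1.609, RHS = ln(2) + ln(3) ≈ 1.792 → fails here (LHS ≠ RHS)
B. LHS = cos(5) ≈ 0.2837, RHS = cos(3) + cos(2) ≈ -1.406 → fails here (LHS ≠ RHS)
C. LHS = ln(6) ≈ 1.792, RHS = ln(2) + ln(3) ≈ 1.792 → holds here (LHS = RHS)

Answer: A, B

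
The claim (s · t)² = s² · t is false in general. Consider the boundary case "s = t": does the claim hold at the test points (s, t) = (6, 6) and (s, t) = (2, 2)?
No, fails at both test points

At (6, 6): LHS = 1296 ≠ RHS = 216
At (2, 2): LHS = 16 ≠ RHS = 8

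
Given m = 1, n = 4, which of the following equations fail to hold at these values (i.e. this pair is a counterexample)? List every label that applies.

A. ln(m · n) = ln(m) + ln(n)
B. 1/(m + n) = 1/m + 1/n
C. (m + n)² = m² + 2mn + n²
Evaluating each claim at the given values:
A. LHS = ln(4) ≈ 1.386, RHS = ln(4) ≈ 1.386 → holds here (LHS = RHS)
B. LHS = 1/5, RHS = 5/4 → fails here (LHS ≠ RHS)
C. LHS = 25, RHS = 25 → holds here (LHS = RHS)

Answer: B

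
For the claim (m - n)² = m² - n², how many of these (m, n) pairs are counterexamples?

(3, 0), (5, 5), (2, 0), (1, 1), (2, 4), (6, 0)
1

Testing each pair:
(3, 0): LHS = 9, RHS = 9 → satisfies claim
(5, 5): LHS = 0, RHS = 0 → satisfies claim
(2, 0): LHS = 4, RHS = 4 → satisfies claim
(1, 1): LHS = 0, RHS = 0 → satisfies claim
(2, 4): LHS = 4, RHS = -12 → counterexample
(6, 0): LHS = 36, RHS = 36 → satisfies claim

That makes 1 counterexample.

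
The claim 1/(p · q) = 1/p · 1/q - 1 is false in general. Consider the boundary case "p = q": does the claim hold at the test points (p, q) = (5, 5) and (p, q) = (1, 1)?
No, fails at both test points

At (5, 5): LHS = 1/25 ≠ RHS = -24/25
At (1, 1): LHS = 1 ≠ RHS = 0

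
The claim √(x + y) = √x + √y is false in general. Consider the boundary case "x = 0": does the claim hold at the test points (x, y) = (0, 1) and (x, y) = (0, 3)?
At (0, 1): LHS = 1, RHS = 1 → equal
At (0, 3): LHS = √(3) ≈ 1.732, RHS = √(3) ≈ 1.732 → equal

So the claim does hold at both of these boundary points, even though it is not an identity.

Answer: Yes, holds at both test points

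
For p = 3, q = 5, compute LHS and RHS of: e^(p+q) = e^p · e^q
LHS = e^(3+5) = e^8 ≈ 2981
RHS = e^3 · e^5 = e^8 ≈ 2981

LHS = RHS: the two sides agree.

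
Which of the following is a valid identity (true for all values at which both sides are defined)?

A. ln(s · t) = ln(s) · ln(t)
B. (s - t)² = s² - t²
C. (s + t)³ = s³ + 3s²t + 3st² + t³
C

A: fails at (1, 2) — LHS = ln(2) ≈ 0.6931, RHS = 0.
B: fails at (6, 7) — LHS = 1, RHS = -13.
C: holds — e.g. at (1, 5), both sides equal 216.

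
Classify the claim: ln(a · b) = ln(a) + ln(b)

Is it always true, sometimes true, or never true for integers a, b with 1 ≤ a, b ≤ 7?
Always true

The identity holds for every pair in the range. For instance at (a, b) = (4, 5): both sides equal ln(20) ≈ 2.996.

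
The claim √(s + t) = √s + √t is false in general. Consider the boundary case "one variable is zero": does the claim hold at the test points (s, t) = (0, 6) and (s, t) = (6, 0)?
At (0, 6): LHS = √(6) ≈ 2.449, RHS = √(6) ≈ 2.449 → equal
At (6, 0): LHS = √(6) ≈ 2.449, RHS = √(6) ≈ 2.449 → equal

So the claim does hold at both of these boundary points, even though it is not an identity.

Answer: Yes, holds at both test points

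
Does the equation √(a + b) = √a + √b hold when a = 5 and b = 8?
Fails

Substituting a = 5, b = 8:

LHS = √(5 + 8) = √(13) ≈ 3.606
RHS = √5 + √8 = √(5) + 2·√(2) ≈ 5.064

LHS ≠ RHS, so the equation does not hold at this point.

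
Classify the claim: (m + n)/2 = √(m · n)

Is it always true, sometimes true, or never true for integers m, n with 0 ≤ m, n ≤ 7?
It holds at (m, n) = (6, 6) (both sides equal 6), but fails at (m, n) = (5, 1) (LHS = 3, RHS = √(5) ≈ 2.236).

Answer: Sometimes true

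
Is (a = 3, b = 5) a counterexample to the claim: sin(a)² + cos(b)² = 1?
Yes

Substituting a = 3, b = 5:
LHS = sin(3)² + cos(5)² ≈ 0.1004
RHS = 1

Since LHS ≠ RHS, this pair disproves the claim.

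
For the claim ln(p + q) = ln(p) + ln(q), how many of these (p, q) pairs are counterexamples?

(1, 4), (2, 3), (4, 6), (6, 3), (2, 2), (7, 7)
Testing each pair:
(1, 4): LHS = ln(5) ≈ 1.609, RHS = ln(4) ≈ 1.386 → counterexample
(2, 3): LHS = ln(5) ≈ 1.609, RHS = ln(2) + ln(3) ≈ 1.792 → counterexample
(4, 6): LHS = ln(10) ≈ 2.303, RHS = ln(4) + ln(6) ≈ 3.178 → counterexample
(6, 3): LHS = ln(9) ≈ 2.197, RHS = ln(3) + ln(6) ≈ 2.89 → counterexample
(2, 2): LHS = ln(4) ≈ 1.386, RHS = 2·ln(2) ≈ 1.386 → satisfies claim
(7, 7): LHS = ln(14) ≈ 2.639, RHS = 2·ln(7) ≈ 3.892 → counterexample

That makes 5 counterexamples.

Answer: 5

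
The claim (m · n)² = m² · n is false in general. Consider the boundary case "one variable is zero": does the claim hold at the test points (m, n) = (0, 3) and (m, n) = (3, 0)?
At (0, 3): LHS = 0, RHS = 0 → equal
At (3, 0): LHS = 0, RHS = 0 → equal

So the claim does hold at both of these boundary points, even though it is not an identity.

Answer: Yes, holds at both test points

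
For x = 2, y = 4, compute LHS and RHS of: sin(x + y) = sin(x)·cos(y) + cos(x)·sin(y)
LHS = sin(2 + 4) = sin(6) ≈ -0.2794
RHS = sin(2)·cos(4) + cos(2)·sin(4) = sin(2)·cos(4) + sin(4)·cos(2) ≈ -0.2794

LHS = RHS: the two sides agree.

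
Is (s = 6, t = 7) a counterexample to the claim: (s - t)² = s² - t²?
Substituting s = 6, t = 7:
LHS = (6 - 7)² = 1
RHS = 6² - 7² = -13

Since LHS ≠ RHS, this pair disproves the claim.

Answer: Yes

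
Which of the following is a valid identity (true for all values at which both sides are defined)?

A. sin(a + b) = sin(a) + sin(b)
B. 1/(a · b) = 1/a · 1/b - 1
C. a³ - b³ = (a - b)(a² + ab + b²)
A: fails at (1, 5) — LHS = sin(6) ≈ -0.2794, RHS = sin(5) + sin(1) ≈ -0.1175.
B: fails at (3, 3) — LHS = 1/9, RHS = -8/9.
C: holds — e.g. at (6, 7), both sides equal -127.

Answer: C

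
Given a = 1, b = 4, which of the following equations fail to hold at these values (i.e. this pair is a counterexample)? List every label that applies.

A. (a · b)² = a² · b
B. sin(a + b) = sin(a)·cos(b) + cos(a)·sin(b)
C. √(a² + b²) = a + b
A, C

Evaluating each claim at the given values:
A. LHS = 16, RHS = 4 → fails here (LHS ≠ RHS)
B. LHS = sin(5) ≈ -0.9589, RHS = sin(1)·cos(4) + sin(4)·cos(1) ≈ -0.9589 → holds here (LHS = RHS)
C. LHS = √(17) ≈ 4.123, RHS = 5 → fails here (LHS ≠ RHS)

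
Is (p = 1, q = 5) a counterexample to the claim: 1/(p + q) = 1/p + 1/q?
Yes

Substituting p = 1, q = 5:
LHS = 1/(1 + 5) = 1/6
RHS = 1/1 + 1/5 = 6/5

Since LHS ≠ RHS, this pair disproves the claim.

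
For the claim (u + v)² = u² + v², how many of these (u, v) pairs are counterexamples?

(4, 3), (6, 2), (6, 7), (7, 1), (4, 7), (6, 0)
5

Testing each pair:
(4, 3): LHS = 49, RHS = 25 → counterexample
(6, 2): LHS = 64, RHS = 40 → counterexample
(6, 7): LHS = 169, RHS = 85 → counterexample
(7, 1): LHS = 64, RHS = 50 → counterexample
(4, 7): LHS = 121, RHS = 65 → counterexample
(6, 0): LHS = 36, RHS = 36 → satisfies claim

That makes 5 counterexamples.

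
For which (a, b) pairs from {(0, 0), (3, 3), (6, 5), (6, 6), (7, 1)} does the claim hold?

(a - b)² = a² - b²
(0, 0), (3, 3), (6, 6)

Testing each pair:
(0, 0): LHS = 0, RHS = 0 → holds
(3, 3): LHS = 0, RHS = 0 → holds
(6, 5): LHS = 1, RHS = 11 → fails
(6, 6): LHS = 0, RHS = 0 → holds
(7, 1): LHS = 36, RHS = 48 → fails

3 of 5 pairs satisfy the claim.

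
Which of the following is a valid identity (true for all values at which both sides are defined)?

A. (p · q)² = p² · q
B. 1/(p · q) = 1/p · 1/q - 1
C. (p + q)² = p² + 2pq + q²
A: fails at (3, 4) — LHS = 144, RHS = 36.
B: fails at (1, 2) — LHS = 1/2, RHS = -1/2.
C: holds — e.g. at (0, 1), both sides equal 1.

Answer: C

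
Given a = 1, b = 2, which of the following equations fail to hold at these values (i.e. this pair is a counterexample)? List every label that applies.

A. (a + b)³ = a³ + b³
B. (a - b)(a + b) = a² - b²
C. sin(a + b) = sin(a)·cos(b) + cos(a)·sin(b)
A

Evaluating each claim at the given values:
A. LHS = 27, RHS = 9 → fails here (LHS ≠ RHS)
B. LHS = -3, RHS = -3 → holds here (LHS = RHS)
C. LHS = sin(3) ≈ 0.1411, RHS = sin(1)·cos(2) + sin(2)·cos(1) ≈ 0.1411 → holds here (LHS = RHS)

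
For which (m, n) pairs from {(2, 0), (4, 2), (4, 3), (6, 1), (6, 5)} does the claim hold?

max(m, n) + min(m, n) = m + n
Testing each pair:
(2, 0): LHS = 2, RHS = 2 → holds
(4, 2): LHS = 6, RHS = 6 → holds
(4, 3): LHS = 7, RHS = 7 → holds
(6, 1): LHS = 7, RHS = 7 → holds
(6, 5): LHS = 11, RHS = 11 → holds

Every pair satisfies the claim.

Answer: All pairs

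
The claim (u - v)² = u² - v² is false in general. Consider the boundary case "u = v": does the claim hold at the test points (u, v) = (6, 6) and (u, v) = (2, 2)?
Yes, holds at both test points

At (6, 6): LHS = 0, RHS = 0 → equal
At (2, 2): LHS = 0, RHS = 0 → equal

So the claim does hold at both of these boundary points, even though it is not an identity.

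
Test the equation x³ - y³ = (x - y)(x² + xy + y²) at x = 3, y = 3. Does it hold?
Holds

Substituting x = 3, y = 3:

LHS = 3³ - 3³ = 0
RHS = (3 - 3)(3² + 3·3 + 3²) = 0

LHS = RHS, so the equation holds at this point.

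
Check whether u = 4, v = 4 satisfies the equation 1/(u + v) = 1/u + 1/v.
Substituting u = 4, v = 4:

LHS = 1/(4 + 4) = 1/8
RHS = 1/4 + 1/4 = 1/2

LHS ≠ RHS, so the equation does not hold at this point.

Answer: Fails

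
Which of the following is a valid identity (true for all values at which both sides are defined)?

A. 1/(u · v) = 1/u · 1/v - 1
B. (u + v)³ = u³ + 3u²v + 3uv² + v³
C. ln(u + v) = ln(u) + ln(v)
A: fails at (5, 8) — LHS = 1/40, RHS = -39/40.
B: holds — e.g. at (2, 3), both sides equal 125.
C: fails at (2, 7) — LHS = ln(9) ≈ 2.197, RHS = ln(2) + ln(7) ≈ 2.639.

Answer: B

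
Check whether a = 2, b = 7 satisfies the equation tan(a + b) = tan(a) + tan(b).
Substituting a = 2, b = 7:

LHS = tan(2 + 7) = tan(9) ≈ -0.4523
RHS = tan(2) + tan(7) ≈ -1.314

LHS ≠ RHS, so the equation does not hold at this point.

Answer: Fails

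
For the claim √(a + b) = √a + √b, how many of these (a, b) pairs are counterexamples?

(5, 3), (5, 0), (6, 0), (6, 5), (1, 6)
Testing each pair:
(5, 3): LHS = 2·√(2) ≈ 2.828, RHS = √(3) + √(5) ≈ 3.968 → counterexample
(5, 0): LHS = √(5) ≈ 2.236, RHS = √(5) ≈ 2.236 → satisfies claim
(6, 0): LHS = √(6) ≈ 2.449, RHS = √(6) ≈ 2.449 → satisfies claim
(6, 5): LHS = √(11) ≈ 3.317, RHS = √(5) + √(6) ≈ 4.686 → counterexample
(1, 6): LHS = √(7) ≈ 2.646, RHS = 1 + √(6) ≈ 3.449 → counterexample

That makes 3 counterexamples.

Answer: 3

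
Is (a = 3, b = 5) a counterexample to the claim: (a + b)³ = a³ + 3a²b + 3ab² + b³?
No

Substituting a = 3, b = 5:
LHS = (3 + 5)³ = 512
RHS = 3³ + 3·3²·5 + 3·3·5² + 5³ = 512

The sides agree, so this pair does not disprove the claim.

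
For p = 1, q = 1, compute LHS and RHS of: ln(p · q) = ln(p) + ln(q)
LHS = ln(1 · 1) = 0
RHS = ln(1) + ln(1) = 0

LHS = RHS: the two sides agree.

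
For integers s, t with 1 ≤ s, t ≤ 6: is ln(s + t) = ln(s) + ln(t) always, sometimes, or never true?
Sometimes true

It holds at (s, t) = (2, 2) (both sides equal ln(4) ≈ 1.386), but fails at (s, t) = (4, 2) (LHS = ln(6) ≈ 1.792, RHS = ln(2) + ln(4) ≈ 2.079).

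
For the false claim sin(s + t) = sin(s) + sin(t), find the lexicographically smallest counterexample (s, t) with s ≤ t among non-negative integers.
(s, t) = (1, 1)

At (0, 2): both sides equal sin(2) ≈ 0.9093, so it holds there.

Substituting (1, 1) into the claim:
LHS = sin(1 + 1) = sin(2) ≈ 0.9093
RHS = sin(1) + sin(1) = 2·sin(1) ≈ 1.683

Since LHS ≠ RHS, this pair disproves the claim, and no lexicographically smaller pair (s ≤ t, non-negative integers) does.

For instance (2, 6) is also a counterexample (LHS = sin(8) ≈ 0.9894, RHS = sin(6) + sin(2) ≈ 0.6299), but it's lexicographically larger.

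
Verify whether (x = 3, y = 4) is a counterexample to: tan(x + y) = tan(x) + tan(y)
Yes

Substituting x = 3, y = 4:
LHS = tan(3 + 4) = tan(7) ≈ 0.8714
RHS = tan(3) + tan(4) ≈ 1.015

Since LHS ≠ RHS, this pair disproves the claim.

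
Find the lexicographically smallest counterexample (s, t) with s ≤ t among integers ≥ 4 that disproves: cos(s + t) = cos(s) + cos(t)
Substituting (4, 4) into the claim:
LHS = cos(4 + 4) = cos(8) ≈ -0.1455
RHS = cos(4) + cos(4) = 2·cos(4) ≈ -1.307

Since LHS ≠ RHS, this pair disproves the claim, and no lexicographically smaller pair (s ≤ t, integers ≥ 4) does.

For instance (7, 9) is also a counterexample (LHS = cos(16) ≈ -0.9577, RHS = cos(9) + cos(7) ≈ -0.1572), but it's lexicographically larger.

Answer: (s, t) = (4, 4)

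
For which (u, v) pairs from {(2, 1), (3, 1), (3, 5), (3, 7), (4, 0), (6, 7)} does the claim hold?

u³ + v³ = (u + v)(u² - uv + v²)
All pairs

Testing each pair:
(2, 1): LHS = 9, RHS = 9 → holds
(3, 1): LHS = 28, RHS = 28 → holds
(3, 5): LHS = 152, RHS = 152 → holds
(3, 7): LHS = 370, RHS = 370 → holds
(4, 0): LHS = 64, RHS = 64 → holds
(6, 7): LHS = 559, RHS = 559 → holds

Every pair satisfies the claim.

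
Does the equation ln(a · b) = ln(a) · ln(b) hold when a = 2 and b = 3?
Substituting a = 2, b = 3:

LHS = ln(2 · 3) = ln(6) ≈ 1.792
RHS = ln(2) · ln(3) ≈ 0.7615

LHS ≠ RHS, so the equation does not hold at this point.

Answer: Fails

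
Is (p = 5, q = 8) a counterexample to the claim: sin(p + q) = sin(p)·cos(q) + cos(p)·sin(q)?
No

Substituting p = 5, q = 8:
LHS = sin(5 + 8) = sin(13) ≈ 0.4202
RHS = sin(5)·cos(8) + cos(5)·sin(8) = sin(5)·cos(8) + sin(8)·cos(5) ≈ 0.4202

The sides agree, so this pair does not disprove the claim.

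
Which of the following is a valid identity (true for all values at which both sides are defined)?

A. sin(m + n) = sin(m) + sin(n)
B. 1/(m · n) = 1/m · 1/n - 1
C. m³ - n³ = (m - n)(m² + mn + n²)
A: fails at (4, 4) — LHS = sin(8) ≈ 0.9894, RHS = 2·sin(4) ≈ -1.514.
B: fails at (1, 1) — LHS = 1, RHS = 0.
C: holds — e.g. at (3, 4), both sides equal -37.

Answer: C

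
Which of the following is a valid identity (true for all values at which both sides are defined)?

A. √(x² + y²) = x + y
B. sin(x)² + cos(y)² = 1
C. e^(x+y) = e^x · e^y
A: fails at (1, 4) — LHS = √(17) ≈ 4.123, RHS = 5.
B: fails at (0, 1) — LHS = cos(1)² ≈ 0.2919, RHS = 1.
C: holds — e.g. at (2, 5), both sides equal e^7 ≈ 1097.

Answer: C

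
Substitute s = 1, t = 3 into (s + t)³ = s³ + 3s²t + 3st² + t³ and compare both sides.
LHS = (1 + 3)³ = 64
RHS = 1³ + 3·1²·3 + 3·1·3² + 3³ = 64

LHS = RHS: the two sides agree.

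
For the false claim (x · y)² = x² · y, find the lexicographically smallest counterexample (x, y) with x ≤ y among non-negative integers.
At (0, 4): both sides equal 0, so it holds there.
At (0, 5): both sides equal 0, so it holds there.

Substituting (1, 2) into the claim:
LHS = (1 · 2)² = 4
RHS = 1² · 2 = 2

Since LHS ≠ RHS, this pair disproves the claim, and no lexicographically smaller pair (x ≤ y, non-negative integers) does.

For instance (5, 7) is also a counterexample (LHS = 1225, RHS = 175), but it's lexicographically larger.

Answer: (x, y) = (1, 2)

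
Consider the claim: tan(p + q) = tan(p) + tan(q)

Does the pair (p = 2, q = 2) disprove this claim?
Substituting p = 2, q = 2:
LHS = tan(2 + 2) = tan(4) ≈ 1.158
RHS = tan(2) + tan(2) = 2·tan(2) ≈ -4.37

Since LHS ≠ RHS, this pair disproves the claim.

Answer: Yes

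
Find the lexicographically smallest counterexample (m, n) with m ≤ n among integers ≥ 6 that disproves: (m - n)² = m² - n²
(m, n) = (6, 7)

Substituting (6, 7) into the claim:
LHS = (6 - 7)² = 1
RHS = 6² - 7² = -13

Since LHS ≠ RHS, this pair disproves the claim, and no lexicographically smaller pair (m ≤ n, integers ≥ 6) does.

For instance (6, 8) is also a counterexample (LHS = 4, RHS = -28), but it's lexicographically larger.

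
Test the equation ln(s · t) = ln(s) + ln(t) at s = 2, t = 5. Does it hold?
Substituting s = 2, t = 5:

LHS = ln(2 · 5) = ln(10) ≈ 2.303
RHS = ln(2) + ln(5) ≈ 2.303

LHS = RHS, so the equation holds at this point.

Answer: Holds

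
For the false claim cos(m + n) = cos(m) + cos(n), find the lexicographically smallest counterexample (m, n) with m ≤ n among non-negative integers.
(m, n) = (0, 0)

Substituting (0, 0) into the claim:
LHS = cos(0 + 0) = 1
RHS = cos(0) + cos(0) = 2

Since LHS ≠ RHS, this pair disproves the claim, and no lexicographically smaller pair (m ≤ n, non-negative integers) does.

For instance (1, 7) is also a counterexample (LHS = cos(8) ≈ -0.1455, RHS = cos(1) + cos(7) ≈ 1.294), but it's lexicographically larger.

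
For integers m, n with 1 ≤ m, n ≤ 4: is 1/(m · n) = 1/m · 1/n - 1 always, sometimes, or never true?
Never true

The claim fails for every pair in the range. For instance at (m, n) = (2, 1): LHS = 1/2, RHS = -1/2.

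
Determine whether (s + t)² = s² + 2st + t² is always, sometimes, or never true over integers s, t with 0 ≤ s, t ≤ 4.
Always true

The identity holds for every pair in the range. For instance at (s, t) = (1, 0): both sides equal 1.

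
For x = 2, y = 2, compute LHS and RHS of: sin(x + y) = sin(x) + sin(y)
LHS = sin(2 + 2) = sin(4) ≈ -0.7568
RHS = sin(2) + sin(2) = 2·sin(2) ≈ 1.819

LHS ≠ RHS (they differ by about 2.575), so the equation does not hold here.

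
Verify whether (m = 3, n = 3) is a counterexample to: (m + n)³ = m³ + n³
Substituting m = 3, n = 3:
LHS = (3 + 3)³ = 216
RHS = 3³ + 3³ = 54

Since LHS ≠ RHS, this pair disproves the claim.

Answer: Yes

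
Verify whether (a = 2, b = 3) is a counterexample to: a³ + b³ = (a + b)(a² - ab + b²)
Substituting a = 2, b = 3:
LHS = 2³ + 3³ = 35
RHS = (2 + 3)(2² - 2·3 + 3²) = 35

The sides agree, so this pair does not disprove the claim.

Answer: No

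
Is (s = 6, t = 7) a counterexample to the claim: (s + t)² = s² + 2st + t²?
Substituting s = 6, t = 7:
LHS = (6 + 7)² = 169
RHS = 6² + 2·6·7 + 7² = 169

The sides agree, so this pair does not disprove the claim.

Answer: No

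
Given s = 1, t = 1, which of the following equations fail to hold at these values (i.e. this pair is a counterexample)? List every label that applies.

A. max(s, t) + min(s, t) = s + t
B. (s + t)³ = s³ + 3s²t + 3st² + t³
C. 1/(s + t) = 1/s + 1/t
C

Evaluating each claim at the given values:
A. LHS = 2, RHS = 2 → holds here (LHS = RHS)
B. LHS = 8, RHS = 8 → holds here (LHS = RHS)
C. LHS = 1/2, RHS = 2 → fails here (LHS ≠ RHS)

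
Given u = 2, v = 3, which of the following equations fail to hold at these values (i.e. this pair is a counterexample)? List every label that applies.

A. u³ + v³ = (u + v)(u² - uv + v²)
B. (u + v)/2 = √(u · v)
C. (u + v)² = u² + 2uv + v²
B

Evaluating each claim at the given values:
A. LHS = 35, RHS = 35 → holds here (LHS = RHS)
B. LHS = 5/2, RHS = √(6) ≈ 2.449 → fails here (LHS ≠ RHS)
C. LHS = 25, RHS = 25 → holds here (LHS = RHS)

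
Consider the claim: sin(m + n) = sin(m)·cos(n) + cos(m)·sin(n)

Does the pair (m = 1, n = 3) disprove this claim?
No

Substituting m = 1, n = 3:
LHS = sin(1 + 3) = sin(4) ≈ -0.7568
RHS = sin(1)·cos(3) + cos(1)·sin(3) = sin(1)·cos(3) + sin(3)·cos(1) ≈ -0.7568

The sides agree, so this pair does not disprove the claim.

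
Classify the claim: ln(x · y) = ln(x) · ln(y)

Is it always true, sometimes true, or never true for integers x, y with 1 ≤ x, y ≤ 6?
It holds at (x, y) = (1, 1) (both sides equal 0), but fails at (x, y) = (3, 1) (LHS = ln(3) ≈ 1.099, RHS = 0).

Answer: Sometimes true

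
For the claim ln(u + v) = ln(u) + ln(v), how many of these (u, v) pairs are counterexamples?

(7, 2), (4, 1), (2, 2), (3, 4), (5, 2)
Testing each pair:
(7, 2): LHS = ln(9) ≈ 2.197, RHS = ln(2) + ln(7) ≈ 2.639 → counterexample
(4, 1): LHS = ln(5) ≈ 1.609, RHS = ln(4) ≈ 1.386 → counterexample
(2, 2): LHS = ln(4) ≈ 1.386, RHS = 2·ln(2) ≈ 1.386 → satisfies claim
(3, 4): LHS = ln(7) ≈ 1.946, RHS = ln(3) + ln(4) ≈ 2.485 → counterexample
(5, 2): LHS = ln(7) ≈ 1.946, RHS = ln(2) + ln(5) ≈ 2.303 → counterexample

That makes 4 counterexamples.

Answer: 4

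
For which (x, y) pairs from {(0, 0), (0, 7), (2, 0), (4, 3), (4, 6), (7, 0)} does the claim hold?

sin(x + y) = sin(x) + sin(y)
(0, 0), (0, 7), (2, 0), (7, 0)

Testing each pair:
(0, 0): LHS = 0, RHS = 0 → holds
(0, 7): LHS = sin(7) ≈ 0.657, RHS = sin(7) ≈ 0.657 → holds
(2, 0): LHS = sin(2) ≈ 0.9093, RHS = sin(2) ≈ 0.9093 → holds
(4, 3): LHS = sin(7) ≈ 0.657, RHS = sin(4) + sin(3) ≈ -0.6157 → fails
(4, 6): LHS = sin(10) ≈ -0.544, RHS = sin(4) + sin(6) ≈ -1.036 → fails
(7, 0): LHS = sin(7) ≈ 0.657, RHS = sin(7) ≈ 0.657 → holds

4 of 6 pairs satisfy the claim.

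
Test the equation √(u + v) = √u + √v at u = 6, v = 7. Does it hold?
Substituting u = 6, v = 7:

LHS = √(6 + 7) = √(13) ≈ 3.606
RHS = √6 + √7 = √(6) + √(7) ≈ 5.095

LHS ≠ RHS, so the equation does not hold at this point.

Answer: Fails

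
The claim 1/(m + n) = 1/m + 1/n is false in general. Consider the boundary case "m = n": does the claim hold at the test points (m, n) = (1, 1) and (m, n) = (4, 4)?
No, fails at both test points

At (1, 1): LHS = 1/2 ≠ RHS = 2
At (4, 4): LHS = 1/8 ≠ RHS = 1/2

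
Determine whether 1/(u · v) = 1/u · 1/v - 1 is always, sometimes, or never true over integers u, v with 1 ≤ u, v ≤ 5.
Never true

The claim fails for every pair in the range. For instance at (u, v) = (2, 1): LHS = 1/2, RHS = -1/2.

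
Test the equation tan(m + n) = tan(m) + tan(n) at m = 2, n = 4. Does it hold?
Substituting m = 2, n = 4:

LHS = tan(2 + 4) = tan(6) ≈ -0.291
RHS = tan(2) + tan(4) ≈ -1.027

LHS ≠ RHS, so the equation does not hold at this point.

Answer: Fails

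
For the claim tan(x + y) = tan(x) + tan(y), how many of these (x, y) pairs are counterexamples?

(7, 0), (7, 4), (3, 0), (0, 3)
Testing each pair:
(7, 0): LHS = tan(7) ≈ 0.8714, RHS = tan(7) ≈ 0.8714 → satisfies claim
(7, 4): LHS = tan(11) ≈ -226, RHS = tan(7) + tan(4) ≈ 2.029 → counterexample
(3, 0): LHS = tan(3) ≈ -0.1425, RHS = tan(3) ≈ -0.1425 → satisfies claim
(0, 3): LHS = tan(3) ≈ -0.1425, RHS = tan(3) ≈ -0.1425 → satisfies claim

That makes 1 counterexample.

Answer: 1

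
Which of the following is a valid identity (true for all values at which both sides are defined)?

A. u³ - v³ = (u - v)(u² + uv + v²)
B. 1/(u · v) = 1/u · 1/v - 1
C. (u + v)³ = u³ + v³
A

A: holds — e.g. at (4, 5), both sides equal -61.
B: fails at (5, 8) — LHS = 1/40, RHS = -39/40.
C: fails at (6, 7) — LHS = 2197, RHS = 559.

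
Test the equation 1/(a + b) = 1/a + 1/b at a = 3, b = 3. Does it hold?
Substituting a = 3, b = 3:

LHS = 1/(3 + 3) = 1/6
RHS = 1/3 + 1/3 = 2/3

LHS ≠ RHS, so the equation does not hold at this point.

Answer: Fails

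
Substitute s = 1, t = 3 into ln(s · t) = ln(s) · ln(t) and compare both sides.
LHS = ln(1 · 3) = ln(3) ≈ 1.099
RHS = ln(1) · ln(3) = 0

LHS ≠ RHS (they differ by about 1.099), so the equation does not hold here.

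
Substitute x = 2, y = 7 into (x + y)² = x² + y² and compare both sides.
LHS = (2 + 7)² = 81
RHS = 2² + 7² = 53

LHS ≠ RHS, so the equation does not hold here.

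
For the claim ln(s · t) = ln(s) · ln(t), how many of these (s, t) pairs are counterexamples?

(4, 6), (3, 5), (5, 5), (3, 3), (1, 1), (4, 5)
Testing each pair:
(4, 6): LHS = ln(24) ≈ 3.178, RHS = ln(4)·ln(6) ≈ 2.484 → counterexample
(3, 5): LHS = ln(15) ≈ 2.708, RHS = ln(3)·ln(5) ≈ 1.768 → counterexample
(5, 5): LHS = ln(25) ≈ 3.219, RHS = ln(5)² ≈ 2.59 → counterexample
(3, 3): LHS = ln(9) ≈ 2.197, RHS = ln(3)² ≈ 1.207 → counterexample
(1, 1): LHS = 0, RHS = 0 → satisfies claim
(4, 5): LHS = ln(20) ≈ 2.996, RHS = ln(4)·ln(5) ≈ 2.231 → counterexample

That makes 5 counterexamples.

Answer: 5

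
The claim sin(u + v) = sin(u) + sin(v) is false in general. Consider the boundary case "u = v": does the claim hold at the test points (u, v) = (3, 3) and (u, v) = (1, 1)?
No, fails at both test points

At (3, 3): LHS = sin(6) ≈ -0.2794 ≠ RHS = 2·sin(3) ≈ 0.2822
At (1, 1): LHS = sin(2) ≈ 0.9093 ≠ RHS = 2·sin(1) ≈ 1.683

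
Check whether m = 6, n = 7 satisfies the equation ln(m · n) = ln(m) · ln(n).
Fails

Substituting m = 6, n = 7:

LHS = ln(6 · 7) = ln(42) ≈ 3.738
RHS = ln(6) · ln(7) ≈ 3.487

LHS ≠ RHS, so the equation does not hold at this point.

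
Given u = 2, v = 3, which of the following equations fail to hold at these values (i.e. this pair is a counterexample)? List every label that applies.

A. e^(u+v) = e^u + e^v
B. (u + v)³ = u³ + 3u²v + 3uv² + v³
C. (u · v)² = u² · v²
A

Evaluating each claim at the given values:
A. LHS = e^5 ≈ 148.4, RHS = e^2 + e^3 ≈ 27.47 → fails here (LHS ≠ RHS)
B. LHS = 125, RHS = 125 → holds here (LHS = RHS)
C. LHS = 36, RHS = 36 → holds here (LHS = RHS)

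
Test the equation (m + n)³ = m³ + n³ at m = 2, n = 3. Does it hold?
Substituting m = 2, n = 3:

LHS = (2 + 3)³ = 125
RHS = 2³ + 3³ = 35

LHS ≠ RHS, so the equation does not hold at this point.

Answer: Fails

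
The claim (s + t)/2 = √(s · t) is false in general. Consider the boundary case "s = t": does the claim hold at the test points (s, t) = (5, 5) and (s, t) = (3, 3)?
Yes, holds at both test points

At (5, 5): LHS = 5, RHS = 5 → equal
At (3, 3): LHS = 3, RHS = 3 → equal

So the claim does hold at both of these boundary points, even though it is not an identity.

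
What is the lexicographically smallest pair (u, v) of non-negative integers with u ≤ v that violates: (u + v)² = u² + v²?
At (0, 5): both sides equal 25, so it holds there.
At (0, 6): both sides equal 36, so it holds there.

Substituting (1, 1) into the claim:
LHS = (1 + 1)² = 4
RHS = 1² + 1² = 2

Since LHS ≠ RHS, this pair disproves the claim, and no lexicographically smaller pair (u ≤ v, non-negative integers) does.

For instance (1, 4) is also a counterexample (LHS = 25, RHS = 17), but it's lexicographically larger.

Answer: (u, v) = (1, 1)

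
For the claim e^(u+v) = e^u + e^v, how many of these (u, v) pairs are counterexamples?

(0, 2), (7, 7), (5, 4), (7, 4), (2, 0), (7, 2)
Testing each pair:
(0, 2): LHS = e^2 ≈ 7.389, RHS = 1 + e^2 ≈ 8.389 → counterexample
(7, 7): LHS = e^14 ≈ 1202604.3, RHS = 2·e^7 ≈ 2193 → counterexample
(5, 4): LHS = e^9 ≈ 8103, RHS = e^4 + e^5 ≈ 203 → counterexample
(7, 4): LHS = e^11 ≈ 59874.1, RHS = e^4 + e^7 ≈ 1151 → counterexample
(2, 0): LHS = e^2 ≈ 7.389, RHS = 1 + e^2 ≈ 8.389 → counterexample
(7, 2): LHS = e^9 ≈ 8103, RHS = e^2 + e^7 ≈ 1104 → counterexample

That makes 6 counterexamples.

Answer: 6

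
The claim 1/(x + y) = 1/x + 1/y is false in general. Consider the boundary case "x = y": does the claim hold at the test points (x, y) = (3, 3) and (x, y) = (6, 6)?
No, fails at both test points

At (3, 3): LHS = 1/6 ≠ RHS = 2/3
At (6, 6): LHS = 1/12 ≠ RHS = 1/3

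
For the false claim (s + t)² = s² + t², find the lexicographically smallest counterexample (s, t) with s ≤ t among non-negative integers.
Substituting (1, 1) into the claim:
LHS = (1 + 1)² = 4
RHS = 1² + 1² = 2

Since LHS ≠ RHS, this pair disproves the claim, and no lexicographically smaller pair (s ≤ t, non-negative integers) does.

For instance (3, 7) is also a counterexample (LHS = 100, RHS = 58), but it's lexicographically larger.

Answer: (s, t) = (1, 1)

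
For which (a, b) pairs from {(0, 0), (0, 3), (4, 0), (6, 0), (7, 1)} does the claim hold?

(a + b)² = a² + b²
Testing each pair:
(0, 0): LHS = 0, RHS = 0 → holds
(0, 3): LHS = 9, RHS = 9 → holds
(4, 0): LHS = 16, RHS = 16 → holds
(6, 0): LHS = 36, RHS = 36 → holds
(7, 1): LHS = 64, RHS = 50 → fails

4 of 5 pairs satisfy the claim.

Answer: (0, 0), (0, 3), (4, 0), (6, 0)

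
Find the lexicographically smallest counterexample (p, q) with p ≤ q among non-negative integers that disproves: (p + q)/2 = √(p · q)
At (0, 0): both sides equal 0, so it holds there.

Substituting (0, 1) into the claim:
LHS = (0 + 1)/2 = 1/2
RHS = √(0 · 1) = 0

Since LHS ≠ RHS, this pair disproves the claim, and no lexicographically smaller pair (p ≤ q, non-negative integers) does.

For instance (1, 2) is also a counterexample (LHS = 3/2, RHS = √(2) ≈ 1.414), but it's lexicographically larger.

Answer: (p, q) = (0, 1)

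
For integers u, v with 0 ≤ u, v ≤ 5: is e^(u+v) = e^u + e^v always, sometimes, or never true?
Never true

The claim fails for every pair in the range. For instance at (u, v) = (5, 1): LHS = e^6 ≈ 403.4, RHS = e + e^5 ≈ 151.1.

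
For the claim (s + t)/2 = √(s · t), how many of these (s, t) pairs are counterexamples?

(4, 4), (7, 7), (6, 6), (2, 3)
1

Testing each pair:
(4, 4): LHS = 4, RHS = 4 → satisfies claim
(7, 7): LHS = 7, RHS = 7 → satisfies claim
(6, 6): LHS = 6, RHS = 6 → satisfies claim
(2, 3): LHS = 5/2, RHS = √(6) ≈ 2.449 → counterexample

That makes 1 counterexample.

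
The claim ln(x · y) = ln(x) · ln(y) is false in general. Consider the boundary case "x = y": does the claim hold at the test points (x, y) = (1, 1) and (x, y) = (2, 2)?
Only at (1, 1)

At (1, 1): LHS = 0, RHS = 0 → equal
At (2, 2): LHS = ln(4) ≈ 1.386 ≠ RHS = ln(2)² ≈ 0.4805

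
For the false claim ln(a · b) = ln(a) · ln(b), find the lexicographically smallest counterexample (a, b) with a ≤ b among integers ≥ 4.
Substituting (4, 4) into the claim:
LHS = ln(4 · 4) = ln(16) ≈ 2.773
RHS = ln(4) · ln(4) = ln(4)² ≈ 1.922

Since LHS ≠ RHS, this pair disproves the claim, and no lexicographically smaller pair (a ≤ b, integers ≥ 4) does.

For instance (8, 10) is also a counterexample (LHS = ln(80) ≈ 4.382, RHS = ln(8)·ln(10) ≈ 4.788), but it's lexicographically larger.

Answer: (a, b) = (4, 4)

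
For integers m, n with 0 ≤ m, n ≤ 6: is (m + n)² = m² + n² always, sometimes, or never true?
Sometimes true

It holds at (m, n) = (3, 0) (both sides equal 9), but fails at (m, n) = (5, 6) (LHS = 121, RHS = 61).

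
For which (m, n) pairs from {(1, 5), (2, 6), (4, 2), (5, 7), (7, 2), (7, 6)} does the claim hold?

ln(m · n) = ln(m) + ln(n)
Testing each pair:
(1, 5): LHS = ln(5) ≈ 1.609, RHS = ln(5) ≈ 1.609 → holds
(2, 6): LHS = ln(12) ≈ 2.485, RHS = ln(2) + ln(6) ≈ 2.485 → holds
(4, 2): LHS = ln(8) ≈ 2.079, RHS = ln(2) + ln(4) ≈ 2.079 → holds
(5, 7): LHS = ln(35) ≈ 3.555, RHS = ln(5) + ln(7) ≈ 3.555 → holds
(7, 2): LHS = ln(14) ≈ 2.639, RHS = ln(2) + ln(7) ≈ 2.639 → holds
(7, 6): LHS = ln(42) ≈ 3.738, RHS = ln(6) + ln(7) ≈ 3.738 → holds

Every pair satisfies the claim.

Answer: All pairs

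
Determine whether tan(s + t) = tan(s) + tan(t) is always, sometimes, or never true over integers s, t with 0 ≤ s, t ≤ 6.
It holds at (s, t) = (1, 0) (both sides equal tan(1) ≈ 1.557), but fails at (s, t) = (5, 4) (LHS = tan(9) ≈ -0.4523, RHS = tan(5) + tan(4) ≈ -2.223).

Answer: Sometimes true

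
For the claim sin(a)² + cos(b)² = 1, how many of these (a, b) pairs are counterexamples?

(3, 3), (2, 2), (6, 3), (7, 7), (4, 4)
1

Testing each pair:
(3, 3): LHS = sin(3)² + cos(3)² = 1, RHS = 1 → satisfies claim
(2, 2): LHS = cos(2)² + sin(2)² = 1, RHS = 1 → satisfies claim
(6, 3): LHS = sin(6)² + cos(3)² ≈ 1.058, RHS = 1 → counterexample
(7, 7): LHS = sin(7)² + cos(7)² = 1, RHS = 1 → satisfies claim
(4, 4): LHS = cos(4)² + sin(4)² = 1, RHS = 1 → satisfies claim

That makes 1 counterexample.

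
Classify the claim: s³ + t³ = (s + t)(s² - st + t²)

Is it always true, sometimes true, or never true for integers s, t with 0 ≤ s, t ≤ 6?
Always true

The identity holds for every pair in the range. For instance at (s, t) = (4, 4): both sides equal 128.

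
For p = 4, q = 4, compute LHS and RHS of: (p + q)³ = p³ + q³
LHS = (4 + 4)³ = 512
RHS = 4³ + 4³ = 128

LHS ≠ RHS, so the equation does not hold here.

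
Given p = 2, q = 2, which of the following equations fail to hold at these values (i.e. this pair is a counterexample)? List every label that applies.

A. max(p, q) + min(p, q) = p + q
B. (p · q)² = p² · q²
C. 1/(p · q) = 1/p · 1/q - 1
C

Evaluating each claim at the given values:
A. LHS = 4, RHS = 4 → holds here (LHS = RHS)
B. LHS = 16, RHS = 16 → holds here (LHS = RHS)
C. LHS = 1/4, RHS = -3/4 → fails here (LHS ≠ RHS)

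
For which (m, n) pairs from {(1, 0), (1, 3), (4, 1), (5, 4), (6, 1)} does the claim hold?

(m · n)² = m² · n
Testing each pair:
(1, 0): LHS = 0, RHS = 0 → holds
(1, 3): LHS = 9, RHS = 3 → fails
(4, 1): LHS = 16, RHS = 16 → holds
(5, 4): LHS = 400, RHS = 100 → fails
(6, 1): LHS = 36, RHS = 36 → holds

3 of 5 pairs satisfy the claim.

Answer: (1, 0), (4, 1), (6, 1)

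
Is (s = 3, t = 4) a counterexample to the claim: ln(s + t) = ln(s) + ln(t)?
Yes

Substituting s = 3, t = 4:
LHS = ln(3 + 4) = ln(7) ≈ 1.946
RHS = ln(3) + ln(4) ≈ 2.485

Since LHS ≠ RHS, this pair disproves the claim.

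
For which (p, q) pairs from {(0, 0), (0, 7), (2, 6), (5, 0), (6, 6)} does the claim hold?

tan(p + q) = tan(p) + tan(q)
(0, 0), (0, 7), (5, 0)

Testing each pair:
(0, 0): LHS = 0, RHS = 0 → holds
(0, 7): LHS = tan(7) ≈ 0.8714, RHS = tan(7) ≈ 0.8714 → holds
(2, 6): LHS = tan(8) ≈ -6.8, RHS = tan(2) + tan(6) ≈ -2.476 → fails
(5, 0): LHS = tan(5) ≈ -3.381, RHS = tan(5) ≈ -3.381 → holds
(6, 6): LHS = tan(12) ≈ -0.6359, RHS = 2·tan(6) ≈ -0.582 → fails

3 of 5 pairs satisfy the claim.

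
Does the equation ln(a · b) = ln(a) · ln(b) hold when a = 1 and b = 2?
Substituting a = 1, b = 2:

LHS = ln(1 · 2) = ln(2) ≈ 0.6931
RHS = ln(1) · ln(2) = 0

LHS ≠ RHS, so the equation does not hold at this point.

Answer: Fails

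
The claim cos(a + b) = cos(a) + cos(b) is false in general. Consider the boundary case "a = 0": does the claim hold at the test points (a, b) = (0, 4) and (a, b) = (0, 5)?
No, fails at both test points

At (0, 4): LHS = cos(4) ≈ -0.6536 ≠ RHS = cos(4) + 1 ≈ 0.3464
At (0, 5): LHS = cos(5) ≈ 0.2837 ≠ RHS = cos(5) + 1 ≈ 1.284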